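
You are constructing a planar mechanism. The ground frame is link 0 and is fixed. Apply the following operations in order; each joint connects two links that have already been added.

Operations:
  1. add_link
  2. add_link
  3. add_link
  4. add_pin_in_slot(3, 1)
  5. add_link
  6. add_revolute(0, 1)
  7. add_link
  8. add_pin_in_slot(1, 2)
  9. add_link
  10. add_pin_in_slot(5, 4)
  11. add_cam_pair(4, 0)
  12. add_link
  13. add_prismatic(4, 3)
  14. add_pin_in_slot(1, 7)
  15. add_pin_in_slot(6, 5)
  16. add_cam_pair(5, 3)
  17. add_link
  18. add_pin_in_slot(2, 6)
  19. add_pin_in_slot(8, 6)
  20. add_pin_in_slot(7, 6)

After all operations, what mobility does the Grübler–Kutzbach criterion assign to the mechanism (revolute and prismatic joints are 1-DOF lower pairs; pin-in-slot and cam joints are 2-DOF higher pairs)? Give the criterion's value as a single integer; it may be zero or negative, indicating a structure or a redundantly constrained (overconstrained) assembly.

M = 10

ground; <1,0,0>
#1 <2,0,0>
#2 <3,0,0>
#3 <4,0,0>
PS:3↔1 J2 <4,0,1>
#4 <5,0,1>
R:0↔1 J1 <5,1,1>
#5 <6,1,1>
PS:1↔2 J2 <6,1,2>
#6 <7,1,2>
PS:5↔4 J2 <7,1,3>
C:4↔0 J2 <7,1,4>
#7 <8,1,4>
P:4↔3 J1 <8,2,4>
PS:1↔7 J2 <8,2,5>
PS:6↔5 J2 <8,2,6>
C:5↔3 J2 <8,2,7>
#8 <9,2,7>
PS:2↔6 J2 <9,2,8>
PS:8↔6 J2 <9,2,9>
PS:7↔6 J2 <9,2,10>
3×8 − 2×2 − 1×10 = 10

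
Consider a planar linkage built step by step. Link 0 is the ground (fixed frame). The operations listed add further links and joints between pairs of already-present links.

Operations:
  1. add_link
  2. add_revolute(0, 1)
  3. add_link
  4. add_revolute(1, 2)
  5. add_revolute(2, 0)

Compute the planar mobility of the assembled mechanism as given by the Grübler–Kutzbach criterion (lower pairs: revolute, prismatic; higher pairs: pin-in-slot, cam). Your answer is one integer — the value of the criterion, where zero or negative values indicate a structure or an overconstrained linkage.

M = 0

ground; <1,0,0>
#1 <2,0,0>
R:0↔1 J1 <2,1,0>
#2 <3,1,0>
R:1↔2 J1 <3,2,0>
R:2↔0 J1 <3,3,0>
3×2 − 2×3 − 1×0 = 0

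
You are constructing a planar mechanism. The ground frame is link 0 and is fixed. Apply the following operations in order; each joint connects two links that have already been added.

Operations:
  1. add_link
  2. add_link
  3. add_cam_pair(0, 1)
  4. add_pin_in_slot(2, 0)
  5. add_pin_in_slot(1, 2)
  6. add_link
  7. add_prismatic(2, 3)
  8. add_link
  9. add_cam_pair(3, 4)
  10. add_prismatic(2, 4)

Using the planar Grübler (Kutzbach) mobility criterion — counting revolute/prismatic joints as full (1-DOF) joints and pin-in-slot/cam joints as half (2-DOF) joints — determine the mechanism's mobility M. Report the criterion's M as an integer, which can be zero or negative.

M = 4

ground; <1,0,0>
#1 <2,0,0>
#2 <3,0,0>
C:0↔1 J2 <3,0,1>
PS:2↔0 J2 <3,0,2>
PS:1↔2 J2 <3,0,3>
#3 <4,0,3>
P:2↔3 J1 <4,1,3>
#4 <5,1,3>
C:3↔4 J2 <5,1,4>
P:2↔4 J1 <5,2,4>
3×4 − 2×2 − 1×4 = 4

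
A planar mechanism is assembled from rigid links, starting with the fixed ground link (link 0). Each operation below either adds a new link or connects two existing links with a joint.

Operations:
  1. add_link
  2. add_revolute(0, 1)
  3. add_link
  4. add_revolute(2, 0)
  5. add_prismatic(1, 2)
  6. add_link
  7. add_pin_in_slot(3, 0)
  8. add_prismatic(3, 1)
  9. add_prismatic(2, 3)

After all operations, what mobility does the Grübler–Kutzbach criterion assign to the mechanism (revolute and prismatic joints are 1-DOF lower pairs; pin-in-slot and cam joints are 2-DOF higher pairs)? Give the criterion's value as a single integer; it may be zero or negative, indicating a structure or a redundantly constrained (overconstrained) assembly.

link 0 = ground. State L|J1|J2 = 1|0|0
+link1  2|0|0
R(0,1) f=1→J1  2|1|0
+link2  3|1|0
R(2,0) f=1→J1  3|2|0
P(1,2) f=1→J1  3|3|0
+link3  4|3|0
PS(3,0) f=2→J2  4|3|1
P(3,1) f=1→J1  4|4|1
P(2,3) f=1→J1  4|5|1
M = 3(4−1)−2·5−1 = 9−10−1 = -2

M = -2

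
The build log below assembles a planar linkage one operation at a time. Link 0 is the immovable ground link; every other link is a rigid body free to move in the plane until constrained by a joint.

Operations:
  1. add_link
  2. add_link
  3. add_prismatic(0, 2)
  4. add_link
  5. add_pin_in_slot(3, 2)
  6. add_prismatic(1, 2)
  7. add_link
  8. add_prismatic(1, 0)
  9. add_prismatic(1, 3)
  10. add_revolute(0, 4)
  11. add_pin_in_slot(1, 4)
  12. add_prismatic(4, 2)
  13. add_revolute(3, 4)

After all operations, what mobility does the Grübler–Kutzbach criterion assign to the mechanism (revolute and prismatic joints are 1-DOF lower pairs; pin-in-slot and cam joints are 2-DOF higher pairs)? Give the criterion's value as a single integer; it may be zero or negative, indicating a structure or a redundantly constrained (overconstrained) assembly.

link 0 = ground. State L|J1|J2 = 1|0|0
+link1  2|0|0
+link2  3|0|0
P(0,2) f=1→J1  3|1|0
+link3  4|1|0
PS(3,2) f=2→J2  4|1|1
P(1,2) f=1→J1  4|2|1
+link4  5|2|1
P(1,0) f=1→J1  5|3|1
P(1,3) f=1→J1  5|4|1
R(0,4) f=1→J1  5|5|1
PS(1,4) f=2→J2  5|5|2
P(4,2) f=1→J1  5|6|2
R(3,4) f=1→J1  5|7|2
M = 3(5−1)−2·7−2 = 12−14−2 = -4

M = -4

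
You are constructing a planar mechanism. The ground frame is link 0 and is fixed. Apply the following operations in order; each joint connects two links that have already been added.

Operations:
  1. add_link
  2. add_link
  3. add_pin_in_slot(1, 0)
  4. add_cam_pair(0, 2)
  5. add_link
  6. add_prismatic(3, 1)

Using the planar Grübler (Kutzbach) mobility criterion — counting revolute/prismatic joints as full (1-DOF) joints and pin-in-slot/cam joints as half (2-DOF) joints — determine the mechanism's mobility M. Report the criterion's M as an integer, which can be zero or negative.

L=1 J1=0 J2=0
add link → L=2 J1=0 J2=0
add link → L=3 J1=0 J2=0
PS@1,0 dof=2 J2 → L=3 J1=0 J2=1
C@0,2 dof=2 J2 → L=3 J1=0 J2=2
add link → L=4 J1=0 J2=2
P@3,1 dof=1 J1 → L=4 J1=1 J2=2
M=3(L−1)−2J1−J2=3·3−2·1−2=5

M = 5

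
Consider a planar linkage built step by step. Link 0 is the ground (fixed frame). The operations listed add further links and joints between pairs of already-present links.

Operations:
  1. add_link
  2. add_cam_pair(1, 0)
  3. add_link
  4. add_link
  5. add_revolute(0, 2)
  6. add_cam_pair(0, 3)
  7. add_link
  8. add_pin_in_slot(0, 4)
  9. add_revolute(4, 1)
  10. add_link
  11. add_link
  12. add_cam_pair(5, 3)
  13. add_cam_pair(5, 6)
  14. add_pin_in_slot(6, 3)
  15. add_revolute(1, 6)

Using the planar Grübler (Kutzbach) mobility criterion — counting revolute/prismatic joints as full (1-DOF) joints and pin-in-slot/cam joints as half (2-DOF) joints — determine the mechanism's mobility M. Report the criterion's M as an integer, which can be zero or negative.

[1;0;0] (link 0 is ground)
L+ [2;0;0]
C(1,0)∈J2 [2;0;1]
L+ [3;0;1]
L+ [4;0;1]
R(0,2)∈J1 [4;1;1]
C(0,3)∈J2 [4;1;2]
L+ [5;1;2]
PS(0,4)∈J2 [5;1;3]
R(4,1)∈J1 [5;2;3]
L+ [6;2;3]
L+ [7;2;3]
C(5,3)∈J2 [7;2;4]
C(5,6)∈J2 [7;2;5]
PS(6,3)∈J2 [7;2;6]
R(1,6)∈J1 [7;3;6]
mobility = 18 − 6 − 6 = 6

M = 6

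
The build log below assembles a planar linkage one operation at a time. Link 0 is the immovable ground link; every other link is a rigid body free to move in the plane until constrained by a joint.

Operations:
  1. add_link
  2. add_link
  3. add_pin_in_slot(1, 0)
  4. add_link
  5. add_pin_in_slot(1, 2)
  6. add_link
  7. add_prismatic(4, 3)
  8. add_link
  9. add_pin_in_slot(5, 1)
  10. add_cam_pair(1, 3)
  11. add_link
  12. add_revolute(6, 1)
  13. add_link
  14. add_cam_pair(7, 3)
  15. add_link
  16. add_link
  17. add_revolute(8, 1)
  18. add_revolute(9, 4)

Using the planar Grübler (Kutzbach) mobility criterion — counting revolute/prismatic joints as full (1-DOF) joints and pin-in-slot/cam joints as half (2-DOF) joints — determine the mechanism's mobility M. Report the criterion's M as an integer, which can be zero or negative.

M = 14

[1;0;0] (link 0 is ground)
L+ [2;0;0]
L+ [3;0;0]
PS(1,0)∈J2 [3;0;1]
L+ [4;0;1]
PS(1,2)∈J2 [4;0;2]
L+ [5;0;2]
P(4,3)∈J1 [5;1;2]
L+ [6;1;2]
PS(5,1)∈J2 [6;1;3]
C(1,3)∈J2 [6;1;4]
L+ [7;1;4]
R(6,1)∈J1 [7;2;4]
L+ [8;2;4]
C(7,3)∈J2 [8;2;5]
L+ [9;2;5]
L+ [10;2;5]
R(8,1)∈J1 [10;3;5]
R(9,4)∈J1 [10;4;5]
mobility = 27 − 8 − 5 = 14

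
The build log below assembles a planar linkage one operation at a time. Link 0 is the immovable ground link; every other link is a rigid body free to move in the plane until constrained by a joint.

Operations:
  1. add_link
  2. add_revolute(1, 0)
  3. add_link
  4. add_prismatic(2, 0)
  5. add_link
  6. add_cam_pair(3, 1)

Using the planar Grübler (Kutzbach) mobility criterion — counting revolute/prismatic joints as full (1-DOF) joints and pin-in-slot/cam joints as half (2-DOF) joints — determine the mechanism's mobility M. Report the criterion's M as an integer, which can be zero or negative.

link 0 = ground. State L|J1|J2 = 1|0|0
+link1  2|0|0
R(1,0) f=1→J1  2|1|0
+link2  3|1|0
P(2,0) f=1→J1  3|2|0
+link3  4|2|0
C(3,1) f=2→J2  4|2|1
M = 3(4−1)−2·2−1 = 9−4−1 = 4

M = 4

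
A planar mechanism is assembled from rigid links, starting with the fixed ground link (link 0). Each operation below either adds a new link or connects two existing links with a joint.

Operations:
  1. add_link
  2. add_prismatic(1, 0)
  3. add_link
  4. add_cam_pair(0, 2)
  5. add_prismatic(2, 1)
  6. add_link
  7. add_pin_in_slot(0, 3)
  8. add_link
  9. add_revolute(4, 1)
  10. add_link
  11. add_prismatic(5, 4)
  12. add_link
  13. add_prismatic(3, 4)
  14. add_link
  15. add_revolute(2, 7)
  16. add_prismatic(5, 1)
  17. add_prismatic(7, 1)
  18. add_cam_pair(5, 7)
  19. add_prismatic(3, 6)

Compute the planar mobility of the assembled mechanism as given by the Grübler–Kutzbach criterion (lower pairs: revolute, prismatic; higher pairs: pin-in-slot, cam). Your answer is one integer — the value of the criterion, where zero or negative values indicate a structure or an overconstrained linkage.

M = 0

link 0 = ground. State L|J1|J2 = 1|0|0
+link1  2|0|0
P(1,0) f=1→J1  2|1|0
+link2  3|1|0
C(0,2) f=2→J2  3|1|1
P(2,1) f=1→J1  3|2|1
+link3  4|2|1
PS(0,3) f=2→J2  4|2|2
+link4  5|2|2
R(4,1) f=1→J1  5|3|2
+link5  6|3|2
P(5,4) f=1→J1  6|4|2
+link6  7|4|2
P(3,4) f=1→J1  7|5|2
+link7  8|5|2
R(2,7) f=1→J1  8|6|2
P(5,1) f=1→J1  8|7|2
P(7,1) f=1→J1  8|8|2
C(5,7) f=2→J2  8|8|3
P(3,6) f=1→J1  8|9|3
M = 3(8−1)−2·9−3 = 21−18−3 = 0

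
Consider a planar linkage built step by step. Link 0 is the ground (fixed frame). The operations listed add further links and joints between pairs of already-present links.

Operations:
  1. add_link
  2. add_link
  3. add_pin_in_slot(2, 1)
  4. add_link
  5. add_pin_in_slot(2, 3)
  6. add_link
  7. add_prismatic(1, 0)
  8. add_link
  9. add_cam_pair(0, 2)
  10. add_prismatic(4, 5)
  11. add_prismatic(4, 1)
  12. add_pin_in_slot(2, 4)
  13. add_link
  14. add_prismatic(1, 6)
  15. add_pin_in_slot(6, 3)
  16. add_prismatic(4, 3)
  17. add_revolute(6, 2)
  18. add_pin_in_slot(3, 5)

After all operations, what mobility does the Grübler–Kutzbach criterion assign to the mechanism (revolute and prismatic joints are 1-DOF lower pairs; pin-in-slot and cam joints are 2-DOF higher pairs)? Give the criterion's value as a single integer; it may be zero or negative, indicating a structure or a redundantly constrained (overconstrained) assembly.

(L,J1,J2)=(1,0,0); link0 fixed
link1: (2,0,0)
link2: (3,0,0)
PS 2-1 [J2]: (3,0,1)
link3: (4,0,1)
PS 2-3 [J2]: (4,0,2)
link4: (5,0,2)
P 1-0 [J1]: (5,1,2)
link5: (6,1,2)
C 0-2 [J2]: (6,1,3)
P 4-5 [J1]: (6,2,3)
P 4-1 [J1]: (6,3,3)
PS 2-4 [J2]: (6,3,4)
link6: (7,3,4)
P 1-6 [J1]: (7,4,4)
PS 6-3 [J2]: (7,4,5)
P 4-3 [J1]: (7,5,5)
R 6-2 [J1]: (7,6,5)
PS 3-5 [J2]: (7,6,6)
Grübler: 3·6 − 2·6 − 6 = 0

M = 0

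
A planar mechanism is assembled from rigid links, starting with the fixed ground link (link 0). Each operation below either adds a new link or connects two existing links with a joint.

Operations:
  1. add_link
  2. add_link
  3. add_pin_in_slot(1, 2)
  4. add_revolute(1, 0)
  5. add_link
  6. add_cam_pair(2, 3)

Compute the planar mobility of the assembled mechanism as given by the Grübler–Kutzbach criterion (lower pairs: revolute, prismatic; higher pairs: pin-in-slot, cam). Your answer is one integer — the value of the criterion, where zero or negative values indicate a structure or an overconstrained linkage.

L=1 J1=0 J2=0
add link → L=2 J1=0 J2=0
add link → L=3 J1=0 J2=0
PS@1,2 dof=2 J2 → L=3 J1=0 J2=1
R@1,0 dof=1 J1 → L=3 J1=1 J2=1
add link → L=4 J1=1 J2=1
C@2,3 dof=2 J2 → L=4 J1=1 J2=2
M=3(L−1)−2J1−J2=3·3−2·1−2=5

M = 5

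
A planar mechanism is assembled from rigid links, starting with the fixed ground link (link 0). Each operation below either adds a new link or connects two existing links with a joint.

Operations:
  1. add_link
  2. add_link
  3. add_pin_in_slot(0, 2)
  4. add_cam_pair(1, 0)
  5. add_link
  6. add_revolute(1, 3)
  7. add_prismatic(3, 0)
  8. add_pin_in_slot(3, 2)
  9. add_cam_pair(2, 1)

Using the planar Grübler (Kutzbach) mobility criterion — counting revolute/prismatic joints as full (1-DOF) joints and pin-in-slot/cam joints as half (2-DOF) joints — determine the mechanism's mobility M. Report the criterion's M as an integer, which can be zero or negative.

ground; <1,0,0>
#1 <2,0,0>
#2 <3,0,0>
PS:0↔2 J2 <3,0,1>
C:1↔0 J2 <3,0,2>
#3 <4,0,2>
R:1↔3 J1 <4,1,2>
P:3↔0 J1 <4,2,2>
PS:3↔2 J2 <4,2,3>
C:2↔1 J2 <4,2,4>
3×3 − 2×2 − 1×4 = 1

M = 1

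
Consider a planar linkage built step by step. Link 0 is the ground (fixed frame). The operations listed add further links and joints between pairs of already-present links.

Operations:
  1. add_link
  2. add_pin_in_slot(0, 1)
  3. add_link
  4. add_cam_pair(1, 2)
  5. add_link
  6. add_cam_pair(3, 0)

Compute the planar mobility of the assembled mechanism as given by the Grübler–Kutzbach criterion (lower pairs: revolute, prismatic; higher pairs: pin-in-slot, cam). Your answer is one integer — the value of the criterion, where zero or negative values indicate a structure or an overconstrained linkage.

M = 6

(L,J1,J2)=(1,0,0); link0 fixed
link1: (2,0,0)
PS 0-1 [J2]: (2,0,1)
link2: (3,0,1)
C 1-2 [J2]: (3,0,2)
link3: (4,0,2)
C 3-0 [J2]: (4,0,3)
Grübler: 3·3 − 2·0 − 3 = 6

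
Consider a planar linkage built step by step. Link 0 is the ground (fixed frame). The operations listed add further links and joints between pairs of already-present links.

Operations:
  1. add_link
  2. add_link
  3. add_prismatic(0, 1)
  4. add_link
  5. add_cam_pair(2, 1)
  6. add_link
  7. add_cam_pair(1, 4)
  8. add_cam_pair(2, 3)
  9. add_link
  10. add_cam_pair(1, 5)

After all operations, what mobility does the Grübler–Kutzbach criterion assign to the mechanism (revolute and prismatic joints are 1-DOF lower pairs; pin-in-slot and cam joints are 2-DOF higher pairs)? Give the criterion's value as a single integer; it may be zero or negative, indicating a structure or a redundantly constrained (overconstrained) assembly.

M = 9

L=1 J1=0 J2=0
add link → L=2 J1=0 J2=0
add link → L=3 J1=0 J2=0
P@0,1 dof=1 J1 → L=3 J1=1 J2=0
add link → L=4 J1=1 J2=0
C@2,1 dof=2 J2 → L=4 J1=1 J2=1
add link → L=5 J1=1 J2=1
C@1,4 dof=2 J2 → L=5 J1=1 J2=2
C@2,3 dof=2 J2 → L=5 J1=1 J2=3
add link → L=6 J1=1 J2=3
C@1,5 dof=2 J2 → L=6 J1=1 J2=4
M=3(L−1)−2J1−J2=3·5−2·1−4=9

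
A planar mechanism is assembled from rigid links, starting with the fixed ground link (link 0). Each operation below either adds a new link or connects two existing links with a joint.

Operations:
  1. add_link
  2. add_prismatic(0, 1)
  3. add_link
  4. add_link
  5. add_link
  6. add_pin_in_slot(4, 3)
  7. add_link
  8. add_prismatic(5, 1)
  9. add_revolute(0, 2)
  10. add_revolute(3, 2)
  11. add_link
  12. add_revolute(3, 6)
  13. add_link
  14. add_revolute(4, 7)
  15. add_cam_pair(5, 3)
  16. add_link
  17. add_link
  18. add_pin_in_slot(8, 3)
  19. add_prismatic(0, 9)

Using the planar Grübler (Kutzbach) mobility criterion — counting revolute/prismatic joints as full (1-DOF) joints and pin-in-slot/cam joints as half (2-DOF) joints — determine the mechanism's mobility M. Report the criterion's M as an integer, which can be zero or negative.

[1;0;0] (link 0 is ground)
L+ [2;0;0]
P(0,1)∈J1 [2;1;0]
L+ [3;1;0]
L+ [4;1;0]
L+ [5;1;0]
PS(4,3)∈J2 [5;1;1]
L+ [6;1;1]
P(5,1)∈J1 [6;2;1]
R(0,2)∈J1 [6;3;1]
R(3,2)∈J1 [6;4;1]
L+ [7;4;1]
R(3,6)∈J1 [7;5;1]
L+ [8;5;1]
R(4,7)∈J1 [8;6;1]
C(5,3)∈J2 [8;6;2]
L+ [9;6;2]
L+ [10;6;2]
PS(8,3)∈J2 [10;6;3]
P(0,9)∈J1 [10;7;3]
mobility = 27 − 14 − 3 = 10

M = 10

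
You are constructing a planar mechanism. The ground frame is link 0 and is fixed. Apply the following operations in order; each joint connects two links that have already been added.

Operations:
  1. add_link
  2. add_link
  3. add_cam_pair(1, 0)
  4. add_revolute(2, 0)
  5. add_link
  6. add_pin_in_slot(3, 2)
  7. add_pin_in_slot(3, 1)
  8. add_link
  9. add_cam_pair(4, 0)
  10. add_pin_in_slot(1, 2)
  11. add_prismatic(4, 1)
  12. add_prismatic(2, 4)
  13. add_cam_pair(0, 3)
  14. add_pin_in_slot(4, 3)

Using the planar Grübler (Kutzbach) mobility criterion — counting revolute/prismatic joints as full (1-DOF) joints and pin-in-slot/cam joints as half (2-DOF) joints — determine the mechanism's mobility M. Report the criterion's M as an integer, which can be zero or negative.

link 0 = ground. State L|J1|J2 = 1|0|0
+link1  2|0|0
+link2  3|0|0
C(1,0) f=2→J2  3|0|1
R(2,0) f=1→J1  3|1|1
+link3  4|1|1
PS(3,2) f=2→J2  4|1|2
PS(3,1) f=2→J2  4|1|3
+link4  5|1|3
C(4,0) f=2→J2  5|1|4
PS(1,2) f=2→J2  5|1|5
P(4,1) f=1→J1  5|2|5
P(2,4) f=1→J1  5|3|5
C(0,3) f=2→J2  5|3|6
PS(4,3) f=2→J2  5|3|7
M = 3(5−1)−2·3−7 = 12−6−7 = -1

M = -1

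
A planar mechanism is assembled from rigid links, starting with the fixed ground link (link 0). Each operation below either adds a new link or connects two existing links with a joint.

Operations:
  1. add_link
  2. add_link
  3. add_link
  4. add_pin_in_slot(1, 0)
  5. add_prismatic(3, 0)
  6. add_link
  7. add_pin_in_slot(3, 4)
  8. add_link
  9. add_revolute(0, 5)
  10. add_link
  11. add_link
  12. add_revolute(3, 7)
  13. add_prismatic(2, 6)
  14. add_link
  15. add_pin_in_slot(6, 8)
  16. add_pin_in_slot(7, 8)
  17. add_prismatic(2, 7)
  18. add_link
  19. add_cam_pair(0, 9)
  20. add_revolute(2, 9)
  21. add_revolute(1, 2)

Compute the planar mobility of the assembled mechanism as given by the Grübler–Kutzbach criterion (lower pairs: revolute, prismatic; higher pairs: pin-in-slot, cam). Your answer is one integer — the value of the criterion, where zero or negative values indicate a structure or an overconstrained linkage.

L=1 J1=0 J2=0
add link → L=2 J1=0 J2=0
add link → L=3 J1=0 J2=0
add link → L=4 J1=0 J2=0
PS@1,0 dof=2 J2 → L=4 J1=0 J2=1
P@3,0 dof=1 J1 → L=4 J1=1 J2=1
add link → L=5 J1=1 J2=1
PS@3,4 dof=2 J2 → L=5 J1=1 J2=2
add link → L=6 J1=1 J2=2
R@0,5 dof=1 J1 → L=6 J1=2 J2=2
add link → L=7 J1=2 J2=2
add link → L=8 J1=2 J2=2
R@3,7 dof=1 J1 → L=8 J1=3 J2=2
P@2,6 dof=1 J1 → L=8 J1=4 J2=2
add link → L=9 J1=4 J2=2
PS@6,8 dof=2 J2 → L=9 J1=4 J2=3
PS@7,8 dof=2 J2 → L=9 J1=4 J2=4
P@2,7 dof=1 J1 → L=9 J1=5 J2=4
add link → L=10 J1=5 J2=4
C@0,9 dof=2 J2 → L=10 J1=5 J2=5
R@2,9 dof=1 J1 → L=10 J1=6 J2=5
R@1,2 dof=1 J1 → L=10 J1=7 J2=5
M=3(L−1)−2J1−J2=3·9−2·7−5=8

M = 8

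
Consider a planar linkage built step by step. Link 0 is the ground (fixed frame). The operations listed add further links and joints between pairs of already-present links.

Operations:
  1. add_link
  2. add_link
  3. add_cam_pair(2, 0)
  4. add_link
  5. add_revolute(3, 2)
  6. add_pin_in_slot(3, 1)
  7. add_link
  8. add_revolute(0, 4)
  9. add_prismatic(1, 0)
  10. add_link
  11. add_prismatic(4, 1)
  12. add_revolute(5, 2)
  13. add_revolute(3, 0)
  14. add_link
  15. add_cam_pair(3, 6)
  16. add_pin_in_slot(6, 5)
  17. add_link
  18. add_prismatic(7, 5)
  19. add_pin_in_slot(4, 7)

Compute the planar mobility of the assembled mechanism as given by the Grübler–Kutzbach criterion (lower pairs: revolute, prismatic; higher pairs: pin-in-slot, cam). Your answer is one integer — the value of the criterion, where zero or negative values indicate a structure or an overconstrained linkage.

M = 2

L=1 J1=0 J2=0
add link → L=2 J1=0 J2=0
add link → L=3 J1=0 J2=0
C@2,0 dof=2 J2 → L=3 J1=0 J2=1
add link → L=4 J1=0 J2=1
R@3,2 dof=1 J1 → L=4 J1=1 J2=1
PS@3,1 dof=2 J2 → L=4 J1=1 J2=2
add link → L=5 J1=1 J2=2
R@0,4 dof=1 J1 → L=5 J1=2 J2=2
P@1,0 dof=1 J1 → L=5 J1=3 J2=2
add link → L=6 J1=3 J2=2
P@4,1 dof=1 J1 → L=6 J1=4 J2=2
R@5,2 dof=1 J1 → L=6 J1=5 J2=2
R@3,0 dof=1 J1 → L=6 J1=6 J2=2
add link → L=7 J1=6 J2=2
C@3,6 dof=2 J2 → L=7 J1=6 J2=3
PS@6,5 dof=2 J2 → L=7 J1=6 J2=4
add link → L=8 J1=6 J2=4
P@7,5 dof=1 J1 → L=8 J1=7 J2=4
PS@4,7 dof=2 J2 → L=8 J1=7 J2=5
M=3(L−1)−2J1−J2=3·7−2·7−5=2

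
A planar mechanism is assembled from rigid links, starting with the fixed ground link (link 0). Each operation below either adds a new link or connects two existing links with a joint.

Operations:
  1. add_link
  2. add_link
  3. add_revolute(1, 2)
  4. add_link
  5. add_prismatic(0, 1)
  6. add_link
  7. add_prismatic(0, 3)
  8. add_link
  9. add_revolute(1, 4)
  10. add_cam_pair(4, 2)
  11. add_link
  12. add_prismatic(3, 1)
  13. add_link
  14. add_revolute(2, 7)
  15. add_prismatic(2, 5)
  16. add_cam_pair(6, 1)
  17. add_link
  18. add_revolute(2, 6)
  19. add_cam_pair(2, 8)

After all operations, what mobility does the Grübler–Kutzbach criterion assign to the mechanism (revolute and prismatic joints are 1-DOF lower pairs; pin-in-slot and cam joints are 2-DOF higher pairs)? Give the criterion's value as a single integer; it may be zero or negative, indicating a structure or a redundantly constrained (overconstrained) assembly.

(L,J1,J2)=(1,0,0); link0 fixed
link1: (2,0,0)
link2: (3,0,0)
R 1-2 [J1]: (3,1,0)
link3: (4,1,0)
P 0-1 [J1]: (4,2,0)
link4: (5,2,0)
P 0-3 [J1]: (5,3,0)
link5: (6,3,0)
R 1-4 [J1]: (6,4,0)
C 4-2 [J2]: (6,4,1)
link6: (7,4,1)
P 3-1 [J1]: (7,5,1)
link7: (8,5,1)
R 2-7 [J1]: (8,6,1)
P 2-5 [J1]: (8,7,1)
C 6-1 [J2]: (8,7,2)
link8: (9,7,2)
R 2-6 [J1]: (9,8,2)
C 2-8 [J2]: (9,8,3)
Grübler: 3·8 − 2·8 − 3 = 5

M = 5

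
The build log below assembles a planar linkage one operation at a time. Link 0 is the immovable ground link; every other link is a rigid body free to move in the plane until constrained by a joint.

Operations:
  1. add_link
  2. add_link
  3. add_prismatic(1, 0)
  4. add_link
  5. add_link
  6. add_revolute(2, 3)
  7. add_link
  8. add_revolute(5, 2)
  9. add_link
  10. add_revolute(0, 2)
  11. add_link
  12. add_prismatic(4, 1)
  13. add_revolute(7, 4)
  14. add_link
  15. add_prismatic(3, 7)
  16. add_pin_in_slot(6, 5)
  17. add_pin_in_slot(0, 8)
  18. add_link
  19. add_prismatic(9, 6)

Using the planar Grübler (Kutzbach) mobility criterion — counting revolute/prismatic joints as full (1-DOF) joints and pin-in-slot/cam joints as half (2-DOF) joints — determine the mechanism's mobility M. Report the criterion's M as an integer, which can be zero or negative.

ground; <1,0,0>
#1 <2,0,0>
#2 <3,0,0>
P:1↔0 J1 <3,1,0>
#3 <4,1,0>
#4 <5,1,0>
R:2↔3 J1 <5,2,0>
#5 <6,2,0>
R:5↔2 J1 <6,3,0>
#6 <7,3,0>
R:0↔2 J1 <7,4,0>
#7 <8,4,0>
P:4↔1 J1 <8,5,0>
R:7↔4 J1 <8,6,0>
#8 <9,6,0>
P:3↔7 J1 <9,7,0>
PS:6↔5 J2 <9,7,1>
PS:0↔8 J2 <9,7,2>
#9 <10,7,2>
P:9↔6 J1 <10,8,2>
3×9 − 2×8 − 1×2 = 9

M = 9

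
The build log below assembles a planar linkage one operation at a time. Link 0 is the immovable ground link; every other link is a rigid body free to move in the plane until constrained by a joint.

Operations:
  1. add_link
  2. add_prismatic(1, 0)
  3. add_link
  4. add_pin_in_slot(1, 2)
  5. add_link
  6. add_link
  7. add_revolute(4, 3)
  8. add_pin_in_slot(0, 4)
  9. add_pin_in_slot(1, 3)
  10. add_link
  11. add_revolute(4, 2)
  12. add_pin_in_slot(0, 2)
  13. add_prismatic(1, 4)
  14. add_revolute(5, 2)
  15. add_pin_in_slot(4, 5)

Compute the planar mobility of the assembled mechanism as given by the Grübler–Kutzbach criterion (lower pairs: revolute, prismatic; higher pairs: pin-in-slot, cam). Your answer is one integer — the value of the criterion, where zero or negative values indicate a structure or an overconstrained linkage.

M = 0

link 0 = ground. State L|J1|J2 = 1|0|0
+link1  2|0|0
P(1,0) f=1→J1  2|1|0
+link2  3|1|0
PS(1,2) f=2→J2  3|1|1
+link3  4|1|1
+link4  5|1|1
R(4,3) f=1→J1  5|2|1
PS(0,4) f=2→J2  5|2|2
PS(1,3) f=2→J2  5|2|3
+link5  6|2|3
R(4,2) f=1→J1  6|3|3
PS(0,2) f=2→J2  6|3|4
P(1,4) f=1→J1  6|4|4
R(5,2) f=1→J1  6|5|4
PS(4,5) f=2→J2  6|5|5
M = 3(6−1)−2·5−5 = 15−10−5 = 0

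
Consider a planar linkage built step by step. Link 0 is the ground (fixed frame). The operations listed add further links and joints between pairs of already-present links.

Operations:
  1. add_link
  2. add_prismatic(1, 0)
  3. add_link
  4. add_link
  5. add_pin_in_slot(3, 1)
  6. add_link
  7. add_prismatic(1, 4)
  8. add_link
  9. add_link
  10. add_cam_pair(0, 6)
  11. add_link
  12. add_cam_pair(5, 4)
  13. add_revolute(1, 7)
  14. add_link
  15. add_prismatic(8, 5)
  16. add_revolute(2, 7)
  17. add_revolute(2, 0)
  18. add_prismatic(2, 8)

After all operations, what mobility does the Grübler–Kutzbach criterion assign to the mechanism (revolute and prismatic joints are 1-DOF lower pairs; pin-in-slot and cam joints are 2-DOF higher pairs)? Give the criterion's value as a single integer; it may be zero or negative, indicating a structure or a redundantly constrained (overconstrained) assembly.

(L,J1,J2)=(1,0,0); link0 fixed
link1: (2,0,0)
P 1-0 [J1]: (2,1,0)
link2: (3,1,0)
link3: (4,1,0)
PS 3-1 [J2]: (4,1,1)
link4: (5,1,1)
P 1-4 [J1]: (5,2,1)
link5: (6,2,1)
link6: (7,2,1)
C 0-6 [J2]: (7,2,2)
link7: (8,2,2)
C 5-4 [J2]: (8,2,3)
R 1-7 [J1]: (8,3,3)
link8: (9,3,3)
P 8-5 [J1]: (9,4,3)
R 2-7 [J1]: (9,5,3)
R 2-0 [J1]: (9,6,3)
P 2-8 [J1]: (9,7,3)
Grübler: 3·8 − 2·7 − 3 = 7

M = 7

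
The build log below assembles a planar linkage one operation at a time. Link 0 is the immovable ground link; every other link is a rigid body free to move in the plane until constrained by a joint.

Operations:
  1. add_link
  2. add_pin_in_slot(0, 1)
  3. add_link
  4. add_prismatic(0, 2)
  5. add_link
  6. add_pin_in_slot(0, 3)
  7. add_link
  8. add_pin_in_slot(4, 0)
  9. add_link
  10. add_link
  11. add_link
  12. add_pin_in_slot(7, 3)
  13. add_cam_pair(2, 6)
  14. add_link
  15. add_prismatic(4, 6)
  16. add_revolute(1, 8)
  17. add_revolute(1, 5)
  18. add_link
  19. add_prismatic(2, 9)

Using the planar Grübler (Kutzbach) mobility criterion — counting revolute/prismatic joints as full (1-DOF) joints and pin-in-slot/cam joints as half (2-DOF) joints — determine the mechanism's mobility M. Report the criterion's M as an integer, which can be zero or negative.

M = 12

(L,J1,J2)=(1,0,0); link0 fixed
link1: (2,0,0)
PS 0-1 [J2]: (2,0,1)
link2: (3,0,1)
P 0-2 [J1]: (3,1,1)
link3: (4,1,1)
PS 0-3 [J2]: (4,1,2)
link4: (5,1,2)
PS 4-0 [J2]: (5,1,3)
link5: (6,1,3)
link6: (7,1,3)
link7: (8,1,3)
PS 7-3 [J2]: (8,1,4)
C 2-6 [J2]: (8,1,5)
link8: (9,1,5)
P 4-6 [J1]: (9,2,5)
R 1-8 [J1]: (9,3,5)
R 1-5 [J1]: (9,4,5)
link9: (10,4,5)
P 2-9 [J1]: (10,5,5)
Grübler: 3·9 − 2·5 − 5 = 12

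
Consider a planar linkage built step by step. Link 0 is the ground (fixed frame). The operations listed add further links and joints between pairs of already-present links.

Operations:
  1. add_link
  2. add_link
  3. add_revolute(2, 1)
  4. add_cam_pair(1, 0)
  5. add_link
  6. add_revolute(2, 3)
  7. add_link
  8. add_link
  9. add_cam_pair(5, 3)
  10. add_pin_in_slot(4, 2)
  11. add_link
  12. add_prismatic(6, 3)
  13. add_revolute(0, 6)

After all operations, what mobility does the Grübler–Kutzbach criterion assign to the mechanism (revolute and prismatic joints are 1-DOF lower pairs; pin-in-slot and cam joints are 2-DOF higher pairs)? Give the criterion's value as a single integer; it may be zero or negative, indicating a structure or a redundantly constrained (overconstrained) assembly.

M = 7

[1;0;0] (link 0 is ground)
L+ [2;0;0]
L+ [3;0;0]
R(2,1)∈J1 [3;1;0]
C(1,0)∈J2 [3;1;1]
L+ [4;1;1]
R(2,3)∈J1 [4;2;1]
L+ [5;2;1]
L+ [6;2;1]
C(5,3)∈J2 [6;2;2]
PS(4,2)∈J2 [6;2;3]
L+ [7;2;3]
P(6,3)∈J1 [7;3;3]
R(0,6)∈J1 [7;4;3]
mobility = 18 − 8 − 3 = 7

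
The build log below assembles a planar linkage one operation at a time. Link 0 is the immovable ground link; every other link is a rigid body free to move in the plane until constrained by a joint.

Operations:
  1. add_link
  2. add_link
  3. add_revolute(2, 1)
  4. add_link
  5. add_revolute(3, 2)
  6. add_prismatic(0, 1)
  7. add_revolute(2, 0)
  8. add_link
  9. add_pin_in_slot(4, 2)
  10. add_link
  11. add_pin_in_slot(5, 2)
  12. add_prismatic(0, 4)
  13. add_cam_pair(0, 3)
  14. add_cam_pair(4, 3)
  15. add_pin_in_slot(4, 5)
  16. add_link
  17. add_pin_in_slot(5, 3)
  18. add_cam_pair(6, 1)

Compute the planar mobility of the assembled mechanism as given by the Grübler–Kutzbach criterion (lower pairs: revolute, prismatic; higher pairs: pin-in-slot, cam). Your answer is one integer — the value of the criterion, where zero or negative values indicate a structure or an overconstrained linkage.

link 0 = ground. State L|J1|J2 = 1|0|0
+link1  2|0|0
+link2  3|0|0
R(2,1) f=1→J1  3|1|0
+link3  4|1|0
R(3,2) f=1→J1  4|2|0
P(0,1) f=1→J1  4|3|0
R(2,0) f=1→J1  4|4|0
+link4  5|4|0
PS(4,2) f=2→J2  5|4|1
+link5  6|4|1
PS(5,2) f=2→J2  6|4|2
P(0,4) f=1→J1  6|5|2
C(0,3) f=2→J2  6|5|3
C(4,3) f=2→J2  6|5|4
PS(4,5) f=2→J2  6|5|5
+link6  7|5|5
PS(5,3) f=2→J2  7|5|6
C(6,1) f=2→J2  7|5|7
M = 3(7−1)−2·5−7 = 18−10−7 = 1

M = 1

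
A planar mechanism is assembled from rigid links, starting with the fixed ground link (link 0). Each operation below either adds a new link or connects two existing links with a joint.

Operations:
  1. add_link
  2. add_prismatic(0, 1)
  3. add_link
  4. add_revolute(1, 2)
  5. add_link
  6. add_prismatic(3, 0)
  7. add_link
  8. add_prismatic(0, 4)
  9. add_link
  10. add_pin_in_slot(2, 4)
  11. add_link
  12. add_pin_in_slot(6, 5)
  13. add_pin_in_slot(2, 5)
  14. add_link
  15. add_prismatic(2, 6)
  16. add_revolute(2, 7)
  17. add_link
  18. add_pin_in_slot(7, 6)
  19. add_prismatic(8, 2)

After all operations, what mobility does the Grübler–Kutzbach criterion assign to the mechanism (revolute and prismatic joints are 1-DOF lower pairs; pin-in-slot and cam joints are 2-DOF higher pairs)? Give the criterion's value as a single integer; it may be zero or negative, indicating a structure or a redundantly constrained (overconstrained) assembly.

link 0 = ground. State L|J1|J2 = 1|0|0
+link1  2|0|0
P(0,1) f=1→J1  2|1|0
+link2  3|1|0
R(1,2) f=1→J1  3|2|0
+link3  4|2|0
P(3,0) f=1→J1  4|3|0
+link4  5|3|0
P(0,4) f=1→J1  5|4|0
+link5  6|4|0
PS(2,4) f=2→J2  6|4|1
+link6  7|4|1
PS(6,5) f=2→J2  7|4|2
PS(2,5) f=2→J2  7|4|3
+link7  8|4|3
P(2,6) f=1→J1  8|5|3
R(2,7) f=1→J1  8|6|3
+link8  9|6|3
PS(7,6) f=2→J2  9|6|4
P(8,2) f=1→J1  9|7|4
M = 3(9−1)−2·7−4 = 24−14−4 = 6

M = 6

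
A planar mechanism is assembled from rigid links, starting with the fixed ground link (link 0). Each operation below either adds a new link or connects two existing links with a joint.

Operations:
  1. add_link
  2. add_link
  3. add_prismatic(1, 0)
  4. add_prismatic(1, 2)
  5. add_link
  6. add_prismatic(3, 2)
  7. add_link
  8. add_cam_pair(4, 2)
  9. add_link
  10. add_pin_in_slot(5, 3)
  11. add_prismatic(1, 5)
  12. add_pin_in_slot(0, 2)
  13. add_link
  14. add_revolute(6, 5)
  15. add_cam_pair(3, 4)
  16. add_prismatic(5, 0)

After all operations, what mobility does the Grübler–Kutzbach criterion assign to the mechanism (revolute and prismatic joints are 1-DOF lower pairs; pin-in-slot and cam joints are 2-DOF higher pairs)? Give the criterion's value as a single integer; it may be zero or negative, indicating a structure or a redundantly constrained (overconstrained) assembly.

M = 2

(L,J1,J2)=(1,0,0); link0 fixed
link1: (2,0,0)
link2: (3,0,0)
P 1-0 [J1]: (3,1,0)
P 1-2 [J1]: (3,2,0)
link3: (4,2,0)
P 3-2 [J1]: (4,3,0)
link4: (5,3,0)
C 4-2 [J2]: (5,3,1)
link5: (6,3,1)
PS 5-3 [J2]: (6,3,2)
P 1-5 [J1]: (6,4,2)
PS 0-2 [J2]: (6,4,3)
link6: (7,4,3)
R 6-5 [J1]: (7,5,3)
C 3-4 [J2]: (7,5,4)
P 5-0 [J1]: (7,6,4)
Grübler: 3·6 − 2·6 − 4 = 2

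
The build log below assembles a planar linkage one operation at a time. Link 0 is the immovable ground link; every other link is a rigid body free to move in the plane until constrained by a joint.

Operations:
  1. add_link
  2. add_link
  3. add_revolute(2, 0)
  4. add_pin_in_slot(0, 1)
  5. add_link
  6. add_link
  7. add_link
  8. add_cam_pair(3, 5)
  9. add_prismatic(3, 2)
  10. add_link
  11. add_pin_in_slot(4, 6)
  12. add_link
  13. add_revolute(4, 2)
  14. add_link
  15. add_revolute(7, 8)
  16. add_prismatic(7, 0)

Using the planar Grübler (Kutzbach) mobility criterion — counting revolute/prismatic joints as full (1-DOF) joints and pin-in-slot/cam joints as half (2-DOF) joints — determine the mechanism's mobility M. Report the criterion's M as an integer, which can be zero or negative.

M = 11

link 0 = ground. State L|J1|J2 = 1|0|0
+link1  2|0|0
+link2  3|0|0
R(2,0) f=1→J1  3|1|0
PS(0,1) f=2→J2  3|1|1
+link3  4|1|1
+link4  5|1|1
+link5  6|1|1
C(3,5) f=2→J2  6|1|2
P(3,2) f=1→J1  6|2|2
+link6  7|2|2
PS(4,6) f=2→J2  7|2|3
+link7  8|2|3
R(4,2) f=1→J1  8|3|3
+link8  9|3|3
R(7,8) f=1→J1  9|4|3
P(7,0) f=1→J1  9|5|3
M = 3(9−1)−2·5−3 = 24−10−3 = 11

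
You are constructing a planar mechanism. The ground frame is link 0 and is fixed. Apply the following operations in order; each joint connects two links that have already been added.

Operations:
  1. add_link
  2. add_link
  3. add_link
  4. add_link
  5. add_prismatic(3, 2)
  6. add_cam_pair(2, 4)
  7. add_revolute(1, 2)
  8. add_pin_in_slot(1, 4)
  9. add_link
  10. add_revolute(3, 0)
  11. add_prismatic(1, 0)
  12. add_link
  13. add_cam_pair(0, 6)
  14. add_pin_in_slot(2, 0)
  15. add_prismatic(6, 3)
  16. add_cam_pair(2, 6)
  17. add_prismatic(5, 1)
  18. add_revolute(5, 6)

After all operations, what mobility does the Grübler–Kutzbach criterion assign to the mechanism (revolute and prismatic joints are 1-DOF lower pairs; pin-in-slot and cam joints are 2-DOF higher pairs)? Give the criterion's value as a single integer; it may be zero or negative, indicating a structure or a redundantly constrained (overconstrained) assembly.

L=1 J1=0 J2=0
add link → L=2 J1=0 J2=0
add link → L=3 J1=0 J2=0
add link → L=4 J1=0 J2=0
add link → L=5 J1=0 J2=0
P@3,2 dof=1 J1 → L=5 J1=1 J2=0
C@2,4 dof=2 J2 → L=5 J1=1 J2=1
R@1,2 dof=1 J1 → L=5 J1=2 J2=1
PS@1,4 dof=2 J2 → L=5 J1=2 J2=2
add link → L=6 J1=2 J2=2
R@3,0 dof=1 J1 → L=6 J1=3 J2=2
P@1,0 dof=1 J1 → L=6 J1=4 J2=2
add link → L=7 J1=4 J2=2
C@0,6 dof=2 J2 → L=7 J1=4 J2=3
PS@2,0 dof=2 J2 → L=7 J1=4 J2=4
P@6,3 dof=1 J1 → L=7 J1=5 J2=4
C@2,6 dof=2 J2 → L=7 J1=5 J2=5
P@5,1 dof=1 J1 → L=7 J1=6 J2=5
R@5,6 dof=1 J1 → L=7 J1=7 J2=5
M=3(L−1)−2J1−J2=3·6−2·7−5=-1

M = -1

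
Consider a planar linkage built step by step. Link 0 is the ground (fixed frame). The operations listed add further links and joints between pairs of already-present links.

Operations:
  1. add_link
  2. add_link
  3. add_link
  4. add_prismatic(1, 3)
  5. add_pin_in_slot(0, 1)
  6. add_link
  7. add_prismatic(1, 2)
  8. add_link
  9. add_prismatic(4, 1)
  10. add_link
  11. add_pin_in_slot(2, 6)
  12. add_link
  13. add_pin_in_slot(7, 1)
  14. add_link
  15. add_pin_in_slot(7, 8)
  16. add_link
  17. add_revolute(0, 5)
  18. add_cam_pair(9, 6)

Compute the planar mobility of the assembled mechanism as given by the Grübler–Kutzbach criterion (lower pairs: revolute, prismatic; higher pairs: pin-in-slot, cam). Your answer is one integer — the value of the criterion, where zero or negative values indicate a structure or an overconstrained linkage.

M = 14

(L,J1,J2)=(1,0,0); link0 fixed
link1: (2,0,0)
link2: (3,0,0)
link3: (4,0,0)
P 1-3 [J1]: (4,1,0)
PS 0-1 [J2]: (4,1,1)
link4: (5,1,1)
P 1-2 [J1]: (5,2,1)
link5: (6,2,1)
P 4-1 [J1]: (6,3,1)
link6: (7,3,1)
PS 2-6 [J2]: (7,3,2)
link7: (8,3,2)
PS 7-1 [J2]: (8,3,3)
link8: (9,3,3)
PS 7-8 [J2]: (9,3,4)
link9: (10,3,4)
R 0-5 [J1]: (10,4,4)
C 9-6 [J2]: (10,4,5)
Grübler: 3·9 − 2·4 − 5 = 14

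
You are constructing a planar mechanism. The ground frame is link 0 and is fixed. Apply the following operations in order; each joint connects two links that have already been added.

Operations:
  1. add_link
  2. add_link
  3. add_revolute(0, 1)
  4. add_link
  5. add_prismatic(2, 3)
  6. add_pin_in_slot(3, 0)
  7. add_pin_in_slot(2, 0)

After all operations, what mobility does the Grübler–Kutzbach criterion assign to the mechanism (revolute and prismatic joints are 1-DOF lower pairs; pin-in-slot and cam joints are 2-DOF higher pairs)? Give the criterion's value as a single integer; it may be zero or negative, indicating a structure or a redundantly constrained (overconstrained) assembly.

[1;0;0] (link 0 is ground)
L+ [2;0;0]
L+ [3;0;0]
R(0,1)∈J1 [3;1;0]
L+ [4;1;0]
P(2,3)∈J1 [4;2;0]
PS(3,0)∈J2 [4;2;1]
PS(2,0)∈J2 [4;2;2]
mobility = 9 − 4 − 2 = 3

M = 3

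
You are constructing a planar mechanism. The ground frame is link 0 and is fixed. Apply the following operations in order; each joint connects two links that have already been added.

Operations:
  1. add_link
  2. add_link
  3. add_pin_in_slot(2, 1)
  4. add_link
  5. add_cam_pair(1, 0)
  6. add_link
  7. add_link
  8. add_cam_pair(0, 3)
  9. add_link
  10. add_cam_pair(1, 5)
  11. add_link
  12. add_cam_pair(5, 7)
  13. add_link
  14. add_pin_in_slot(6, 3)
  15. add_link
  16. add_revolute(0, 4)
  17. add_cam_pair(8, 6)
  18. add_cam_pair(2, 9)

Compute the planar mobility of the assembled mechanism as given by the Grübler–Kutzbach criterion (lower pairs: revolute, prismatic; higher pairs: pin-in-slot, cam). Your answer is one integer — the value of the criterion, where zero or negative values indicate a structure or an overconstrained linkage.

ground; <1,0,0>
#1 <2,0,0>
#2 <3,0,0>
PS:2↔1 J2 <3,0,1>
#3 <4,0,1>
C:1↔0 J2 <4,0,2>
#4 <5,0,2>
#5 <6,0,2>
C:0↔3 J2 <6,0,3>
#6 <7,0,3>
C:1↔5 J2 <7,0,4>
#7 <8,0,4>
C:5↔7 J2 <8,0,5>
#8 <9,0,5>
PS:6↔3 J2 <9,0,6>
#9 <10,0,6>
R:0↔4 J1 <10,1,6>
C:8↔6 J2 <10,1,7>
C:2↔9 J2 <10,1,8>
3×9 − 2×1 − 1×8 = 17

M = 17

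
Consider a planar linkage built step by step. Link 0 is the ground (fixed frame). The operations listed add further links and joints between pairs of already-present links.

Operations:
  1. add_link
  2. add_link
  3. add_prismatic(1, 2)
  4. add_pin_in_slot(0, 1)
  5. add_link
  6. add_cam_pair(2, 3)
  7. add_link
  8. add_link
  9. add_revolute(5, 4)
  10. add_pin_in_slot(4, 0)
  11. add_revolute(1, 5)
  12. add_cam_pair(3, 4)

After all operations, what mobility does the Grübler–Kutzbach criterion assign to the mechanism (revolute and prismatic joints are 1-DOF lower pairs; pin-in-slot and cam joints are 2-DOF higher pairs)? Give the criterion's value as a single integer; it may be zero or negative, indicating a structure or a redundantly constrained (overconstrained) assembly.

ground; <1,0,0>
#1 <2,0,0>
#2 <3,0,0>
P:1↔2 J1 <3,1,0>
PS:0↔1 J2 <3,1,1>
#3 <4,1,1>
C:2↔3 J2 <4,1,2>
#4 <5,1,2>
#5 <6,1,2>
R:5↔4 J1 <6,2,2>
PS:4↔0 J2 <6,2,3>
R:1↔5 J1 <6,3,3>
C:3↔4 J2 <6,3,4>
3×5 − 2×3 − 1×4 = 5

M = 5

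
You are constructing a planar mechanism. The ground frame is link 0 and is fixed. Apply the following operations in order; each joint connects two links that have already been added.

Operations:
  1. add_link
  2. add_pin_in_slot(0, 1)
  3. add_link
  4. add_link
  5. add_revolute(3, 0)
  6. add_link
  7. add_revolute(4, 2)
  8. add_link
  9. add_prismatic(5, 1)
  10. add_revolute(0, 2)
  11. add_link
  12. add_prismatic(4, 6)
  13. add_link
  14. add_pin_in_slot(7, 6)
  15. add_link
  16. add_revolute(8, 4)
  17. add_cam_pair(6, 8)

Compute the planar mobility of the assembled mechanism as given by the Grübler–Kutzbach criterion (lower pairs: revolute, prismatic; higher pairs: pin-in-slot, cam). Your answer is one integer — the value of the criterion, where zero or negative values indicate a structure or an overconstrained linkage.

M = 9

(L,J1,J2)=(1,0,0); link0 fixed
link1: (2,0,0)
PS 0-1 [J2]: (2,0,1)
link2: (3,0,1)
link3: (4,0,1)
R 3-0 [J1]: (4,1,1)
link4: (5,1,1)
R 4-2 [J1]: (5,2,1)
link5: (6,2,1)
P 5-1 [J1]: (6,3,1)
R 0-2 [J1]: (6,4,1)
link6: (7,4,1)
P 4-6 [J1]: (7,5,1)
link7: (8,5,1)
PS 7-6 [J2]: (8,5,2)
link8: (9,5,2)
R 8-4 [J1]: (9,6,2)
C 6-8 [J2]: (9,6,3)
Grübler: 3·8 − 2·6 − 3 = 9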